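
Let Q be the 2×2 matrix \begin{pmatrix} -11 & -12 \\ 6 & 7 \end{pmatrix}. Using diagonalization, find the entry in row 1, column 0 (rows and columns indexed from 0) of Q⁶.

-15624

Characteristic polynomial: μ^2 + 4μ - 5 = (μ - 1)(μ + 5), so the eigenvalues are -5, 1.
μ=-5: eigenvector (-2, 1).
μ=1: eigenvector (-1, 1).
P = [[-2, -1], [1, 1]], D = diag(-5, 1), P⁻¹ = [[-1, -1], [1, 2]].
Q⁶ = P·diag(15625, 1)·P⁻¹ = [[31249, 31248], [-15624, -15623]].
The requested entry is -15624.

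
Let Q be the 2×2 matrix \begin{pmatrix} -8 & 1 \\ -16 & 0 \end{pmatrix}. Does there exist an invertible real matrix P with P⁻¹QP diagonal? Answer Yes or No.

Characteristic polynomial: p(t) = t^2 + 8t + 16 = (t + 4)^2.
t = -4 has algebraic multiplicity 2; rank(Q + 4I) = 1, so geometric multiplicity = 1.
Geometric multiplicity < algebraic multiplicity, so Q is not diagonalizable.

No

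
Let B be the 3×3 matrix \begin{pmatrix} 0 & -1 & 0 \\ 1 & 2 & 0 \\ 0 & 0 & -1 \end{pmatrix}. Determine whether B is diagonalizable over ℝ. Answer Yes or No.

Characteristic polynomial: p(s) = s^3 - s^2 - s + 1 = (s - 1)^2(s + 1).
s = 1 has algebraic multiplicity 2; rank(B − 1I) = 2, so geometric multiplicity = 1.
Geometric multiplicity < algebraic multiplicity, so B is not diagonalizable.

No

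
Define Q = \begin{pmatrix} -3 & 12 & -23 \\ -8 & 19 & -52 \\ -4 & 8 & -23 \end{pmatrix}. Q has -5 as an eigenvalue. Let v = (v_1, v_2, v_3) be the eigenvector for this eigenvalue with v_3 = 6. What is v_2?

Q + 5I = [[2, 12, -23], [-8, 24, -52], [-4, 8, -18]].
Solving (Q + 5I)v = 0 gives the eigenspace spanned by (-3, 12, 6).
With v_3 = 6, v = (-3, 12, 6), so v_2 = 12.

12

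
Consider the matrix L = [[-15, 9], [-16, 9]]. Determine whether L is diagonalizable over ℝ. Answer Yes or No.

No

Characteristic polynomial: p(t) = t^2 + 6t + 9 = (t + 3)^2.
t = -3 has algebraic multiplicity 2; rank(L + 3I) = 1, so geometric multiplicity = 1.
Geometric multiplicity < algebraic multiplicity, so L is not diagonalizable.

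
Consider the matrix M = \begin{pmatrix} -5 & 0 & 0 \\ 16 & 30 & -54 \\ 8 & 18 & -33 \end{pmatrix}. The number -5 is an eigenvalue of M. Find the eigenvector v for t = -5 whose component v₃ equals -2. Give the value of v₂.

-4

M + 5I = [[0, 0, 0], [16, 35, -54], [8, 18, -28]].
Solving (M + 5I)v = 0 gives the eigenspace spanned by (2, -4, -2).
With v₃ = -2, v = (2, -4, -2), so v₂ = -4.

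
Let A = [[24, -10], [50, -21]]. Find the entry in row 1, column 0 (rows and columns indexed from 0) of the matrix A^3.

Characteristic polynomial: λ^2 - 3λ - 4 = (λ - 4)(λ + 1), so the eigenvalues are -1, 4.
λ=-1: eigenvector (-2, -5).
λ=4: eigenvector (-1, -2).
P = [[-2, -1], [-5, -2]], D = diag(-1, 4), P⁻¹ = [[2, -1], [-5, 2]].
A³ = P·diag(-1, 64)·P⁻¹ = [[324, -130], [650, -261]].
The requested entry is 650.

650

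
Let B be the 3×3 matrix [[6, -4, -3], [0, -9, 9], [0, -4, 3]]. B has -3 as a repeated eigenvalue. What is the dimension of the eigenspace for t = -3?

B + 3I = [[9, -4, -3], [0, -6, 9], [0, -4, 6]].
This matrix has rank 2, so its null space has dimension 3 − 2 = 1.

1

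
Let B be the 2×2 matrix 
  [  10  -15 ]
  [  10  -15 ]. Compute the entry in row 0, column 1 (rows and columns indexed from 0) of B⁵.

-9375

Characteristic polynomial: t^2 + 5t = t(t + 5), so the eigenvalues are -5, 0.
t=0: eigenvector (3, 2).
t=-5: eigenvector (1, 1).
P = [[3, 1], [2, 1]], D = diag(0, -5), P⁻¹ = [[1, -1], [-2, 3]].
B⁵ = P·diag(0, -3125)·P⁻¹ = [[6250, -9375], [6250, -9375]].
The requested entry is -9375.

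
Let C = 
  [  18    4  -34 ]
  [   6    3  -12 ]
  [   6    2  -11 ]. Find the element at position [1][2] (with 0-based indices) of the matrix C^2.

Characteristic polynomial: r^3 - 10r^2 + 27r - 18 = (r - 6)(r - 3)(r - 1), so the eigenvalues are 1, 3, 6.
r=3: eigenvector (2, 1, 1).
r=6: eigenvector (5, 2, 2).
r=1: eigenvector (2, 0, 1).
P = [[2, 5, 2], [1, 2, 0], [1, 2, 1]], D = diag(3, 6, 1), P⁻¹ = [[-2, 1, 4], [1, 0, -2], [0, -1, 1]].
C² = P·diag(9, 36, 1)·P⁻¹ = [[144, 16, -286], [54, 9, -108], [54, 8, -107]].
The requested entry is -108.

-108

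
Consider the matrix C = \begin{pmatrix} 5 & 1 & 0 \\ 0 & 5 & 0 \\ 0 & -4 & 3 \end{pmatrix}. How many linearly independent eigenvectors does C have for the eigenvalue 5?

C − 5I = [[0, 1, 0], [0, 0, 0], [0, -4, -2]].
This matrix has rank 2, so its null space has dimension 3 − 2 = 1.

1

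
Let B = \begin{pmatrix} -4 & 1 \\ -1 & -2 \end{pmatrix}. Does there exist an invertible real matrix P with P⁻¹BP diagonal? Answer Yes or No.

No

Characteristic polynomial: p(s) = s^2 + 6s + 9 = (s + 3)^2.
s = -3 has algebraic multiplicity 2; rank(B + 3I) = 1, so geometric multiplicity = 1.
Geometric multiplicity < algebraic multiplicity, so B is not diagonalizable.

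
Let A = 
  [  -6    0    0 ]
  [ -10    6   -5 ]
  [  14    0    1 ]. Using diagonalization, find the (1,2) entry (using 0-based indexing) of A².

-35

Characteristic polynomial: t^3 - t^2 - 36t + 36 = (t - 6)(t - 1)(t + 6), so the eigenvalues are -6, 1, 6.
t=6: eigenvector (0, 1, 0).
t=-6: eigenvector (1, 0, -2).
t=1: eigenvector (0, 1, 1).
P = [[0, 1, 0], [1, 0, 1], [0, -2, 1]], D = diag(6, -6, 1), P⁻¹ = [[-2, 1, -1], [1, 0, 0], [2, 0, 1]].
A² = P·diag(36, 36, 1)·P⁻¹ = [[36, 0, 0], [-70, 36, -35], [-70, 0, 1]].
The requested entry is -35.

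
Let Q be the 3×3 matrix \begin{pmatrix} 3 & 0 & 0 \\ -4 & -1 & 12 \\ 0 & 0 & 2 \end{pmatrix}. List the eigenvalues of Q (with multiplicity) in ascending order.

-1, 2, 3

Characteristic polynomial: p(μ) = μ^3 - 4μ^2 + μ + 6 = (μ - 3)(μ - 2)(μ + 1).
Roots (with multiplicity): -1, 2, 3.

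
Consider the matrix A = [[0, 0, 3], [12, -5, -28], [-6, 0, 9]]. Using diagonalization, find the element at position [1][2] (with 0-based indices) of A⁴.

Characteristic polynomial: λ^3 - 4λ^2 - 27λ + 90 = (λ - 6)(λ - 3)(λ + 5), so the eigenvalues are -5, 3, 6.
λ=3: eigenvector (1, -2, 1).
λ=-5: eigenvector (0, 1, 0).
λ=6: eigenvector (1, -4, 2).
P = [[1, 0, 1], [-2, 1, -4], [1, 0, 2]], D = diag(3, -5, 6), P⁻¹ = [[2, 0, -1], [0, 1, 2], [-1, 0, 1]].
A⁴ = P·diag(81, 625, 1296)·P⁻¹ = [[-1134, 0, 1215], [4860, 625, -3772], [-2430, 0, 2511]].
The requested entry is -3772.

-3772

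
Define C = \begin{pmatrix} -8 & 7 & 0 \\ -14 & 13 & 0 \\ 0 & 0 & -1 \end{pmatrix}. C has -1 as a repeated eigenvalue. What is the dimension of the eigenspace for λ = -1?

2

C + 1I = [[-7, 7, 0], [-14, 14, 0], [0, 0, 0]].
This matrix has rank 1, so its null space has dimension 3 − 1 = 2.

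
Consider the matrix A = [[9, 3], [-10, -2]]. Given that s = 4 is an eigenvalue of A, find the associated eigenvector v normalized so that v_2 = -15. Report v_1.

9

A − 4I = [[5, 3], [-10, -6]].
Solving (A − 4I)v = 0 gives the eigenspace spanned by (9, -15).
With v_2 = -15, v = (9, -15), so v_1 = 9.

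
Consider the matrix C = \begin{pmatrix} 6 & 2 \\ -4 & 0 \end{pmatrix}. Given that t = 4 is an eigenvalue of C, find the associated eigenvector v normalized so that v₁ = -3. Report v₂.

C − 4I = [[2, 2], [-4, -4]].
Solving (C − 4I)v = 0 gives the eigenspace spanned by (-3, 3).
With v₁ = -3, v = (-3, 3), so v₂ = 3.

3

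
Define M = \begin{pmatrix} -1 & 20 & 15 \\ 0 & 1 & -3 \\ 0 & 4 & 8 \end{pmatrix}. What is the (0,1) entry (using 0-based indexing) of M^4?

1020

Characteristic polynomial: s^3 - 8s^2 + 11s + 20 = (s - 5)(s - 4)(s + 1), so the eigenvalues are -1, 4, 5.
s=5: eigenvector (0, -3, 4).
s=4: eigenvector (1, 1, -1).
s=-1: eigenvector (1, 0, 0).
P = [[0, 1, 1], [-3, 1, 0], [4, -1, 0]], D = diag(5, 4, -1), P⁻¹ = [[0, 1, 1], [0, 4, 3], [1, -4, -3]].
M⁴ = P·diag(625, 256, 1)·P⁻¹ = [[1, 1020, 765], [0, -851, -1107], [0, 1476, 1732]].
The requested entry is 1020.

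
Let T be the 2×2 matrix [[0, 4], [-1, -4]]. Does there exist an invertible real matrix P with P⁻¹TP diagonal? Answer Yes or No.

Characteristic polynomial: p(s) = s^2 + 4s + 4 = (s + 2)^2.
s = -2 has algebraic multiplicity 2; rank(T + 2I) = 1, so geometric multiplicity = 1.
Geometric multiplicity < algebraic multiplicity, so T is not diagonalizable.

No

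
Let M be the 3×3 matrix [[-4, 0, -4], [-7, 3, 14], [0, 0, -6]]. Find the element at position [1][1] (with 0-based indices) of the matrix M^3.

Characteristic polynomial: λ^3 + 7λ^2 - 6λ - 72 = (λ - 3)(λ + 4)(λ + 6), so the eigenvalues are -6, -4, 3.
λ=3: eigenvector (0, 1, 0).
λ=-6: eigenvector (2, 0, 1).
λ=-4: eigenvector (-1, -1, 0).
P = [[0, 2, -1], [1, 0, -1], [0, 1, 0]], D = diag(3, -6, -4), P⁻¹ = [[-1, 1, 2], [0, 0, 1], [-1, 0, 2]].
M³ = P·diag(27, -216, -64)·P⁻¹ = [[-64, 0, -304], [-91, 27, 182], [0, 0, -216]].
The requested entry is 27.

27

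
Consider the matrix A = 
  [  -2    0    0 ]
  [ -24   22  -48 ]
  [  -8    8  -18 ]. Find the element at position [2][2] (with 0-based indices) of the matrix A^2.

-60

Characteristic polynomial: λ^3 - 2λ^2 - 20λ - 24 = (λ - 6)(λ + 2)^2, so the eigenvalues are -2, -2, 6.
λ=-2: eigenvector (0, 2, 1).
λ=6: eigenvector (0, 3, 1).
λ=-2: eigenvector (1, -1, -1).
P = [[0, 0, 1], [2, 3, -1], [1, 1, -1]], D = diag(-2, 6, -2), P⁻¹ = [[2, -1, 3], [-1, 1, -2], [1, 0, 0]].
A² = P·diag(4, 36, 4)·P⁻¹ = [[4, 0, 0], [-96, 100, -192], [-32, 32, -60]].
The requested entry is -60.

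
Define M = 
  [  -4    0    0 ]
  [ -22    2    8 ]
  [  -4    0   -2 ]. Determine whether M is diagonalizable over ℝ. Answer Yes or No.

Characteristic polynomial: p(μ) = μ^3 + 4μ^2 - 4μ - 16 = (μ - 2)(μ + 2)(μ + 4).
All 3 eigenvalues are distinct, so M is diagonalizable.

Yes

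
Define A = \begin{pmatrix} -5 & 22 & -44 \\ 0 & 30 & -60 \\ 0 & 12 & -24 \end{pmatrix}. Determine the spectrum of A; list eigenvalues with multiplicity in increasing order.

-5, 0, 6

Characteristic polynomial: p(μ) = μ^3 - μ^2 - 30μ = μ(μ - 6)(μ + 5).
Roots (with multiplicity): -5, 0, 6.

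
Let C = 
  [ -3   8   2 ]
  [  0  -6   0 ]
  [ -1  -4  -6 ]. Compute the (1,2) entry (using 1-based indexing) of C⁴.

-4160

Characteristic polynomial: r^3 + 15r^2 + 74r + 120 = (r + 4)(r + 5)(r + 6), so the eigenvalues are -6, -5, -4.
r=-5: eigenvector (-1, 0, 1).
r=-6: eigenvector (-4, 1, 2).
r=-4: eigenvector (-2, 0, 1).
P = [[-1, -4, -2], [0, 1, 0], [1, 2, 1]], D = diag(-5, -6, -4), P⁻¹ = [[1, 0, 2], [0, 1, 0], [-1, -2, -1]].
C⁴ = P·diag(625, 1296, 256)·P⁻¹ = [[-113, -4160, -738], [0, 1296, 0], [369, 2080, 994]].
The requested entry is -4160.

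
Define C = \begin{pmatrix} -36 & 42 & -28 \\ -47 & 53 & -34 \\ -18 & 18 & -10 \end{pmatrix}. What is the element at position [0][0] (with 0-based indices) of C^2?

-174

Characteristic polynomial: t^3 - 7t^2 + 4t + 12 = (t - 6)(t - 2)(t + 1), so the eigenvalues are -1, 2, 6.
t=-1: eigenvector (2, 3, 2).
t=6: eigenvector (1, 1, 0).
t=2: eigenvector (0, -2, -3).
P = [[2, 1, 0], [3, 1, -2], [2, 0, -3]], D = diag(-1, 6, 2), P⁻¹ = [[3, -3, 2], [-5, 6, -4], [2, -2, 1]].
C² = P·diag(1, 36, 4)·P⁻¹ = [[-174, 210, -140], [-187, 223, -146], [-18, 18, -8]].
The requested entry is -174.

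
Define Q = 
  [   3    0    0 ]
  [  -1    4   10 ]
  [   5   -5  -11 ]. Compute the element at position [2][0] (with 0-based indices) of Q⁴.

Characteristic polynomial: r^3 + 4r^2 - 15r - 18 = (r - 3)(r + 1)(r + 6), so the eigenvalues are -6, -1, 3.
r=3: eigenvector (1, 1, 0).
r=-1: eigenvector (0, 2, -1).
r=-6: eigenvector (0, -1, 1).
P = [[1, 0, 0], [1, 2, -1], [0, -1, 1]], D = diag(3, -1, -6), P⁻¹ = [[1, 0, 0], [-1, 1, 1], [-1, 1, 2]].
Q⁴ = P·diag(81, 1, 1296)·P⁻¹ = [[81, 0, 0], [1375, -1294, -2590], [-1295, 1295, 2591]].
The requested entry is -1295.

-1295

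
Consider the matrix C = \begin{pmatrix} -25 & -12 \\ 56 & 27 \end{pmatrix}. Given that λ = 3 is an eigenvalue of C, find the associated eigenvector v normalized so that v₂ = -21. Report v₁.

C − 3I = [[-28, -12], [56, 24]].
Solving (C − 3I)v = 0 gives the eigenspace spanned by (9, -21).
With v₂ = -21, v = (9, -21), so v₁ = 9.

9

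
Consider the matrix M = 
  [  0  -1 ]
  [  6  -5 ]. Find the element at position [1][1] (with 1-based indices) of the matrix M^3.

30

Characteristic polynomial: s^2 + 5s + 6 = (s + 2)(s + 3), so the eigenvalues are -3, -2.
s=-3: eigenvector (1, 3).
s=-2: eigenvector (-1, -2).
P = [[1, -1], [3, -2]], D = diag(-3, -2), P⁻¹ = [[-2, 1], [-3, 1]].
M³ = P·diag(-27, -8)·P⁻¹ = [[30, -19], [114, -65]].
The requested entry is 30.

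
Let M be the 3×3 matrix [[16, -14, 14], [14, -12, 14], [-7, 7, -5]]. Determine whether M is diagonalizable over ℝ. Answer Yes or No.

Yes

Characteristic polynomial: p(s) = s^3 + s^2 - 16s + 20 = (s - 2)^2(s + 5).
s = 2 has algebraic multiplicity 2; rank(M − 2I) = 1, so geometric multiplicity = 2.
Every eigenvalue has geometric = algebraic multiplicity, so M is diagonalizable.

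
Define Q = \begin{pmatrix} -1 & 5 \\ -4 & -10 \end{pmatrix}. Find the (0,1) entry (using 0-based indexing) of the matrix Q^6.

-155155

Characteristic polynomial: s^2 + 11s + 30 = (s + 5)(s + 6), so the eigenvalues are -6, -5.
s=-5: eigenvector (5, -4).
s=-6: eigenvector (1, -1).
P = [[5, 1], [-4, -1]], D = diag(-5, -6), P⁻¹ = [[1, 1], [-4, -5]].
Q⁶ = P·diag(15625, 46656)·P⁻¹ = [[-108499, -155155], [124124, 170780]].
The requested entry is -155155.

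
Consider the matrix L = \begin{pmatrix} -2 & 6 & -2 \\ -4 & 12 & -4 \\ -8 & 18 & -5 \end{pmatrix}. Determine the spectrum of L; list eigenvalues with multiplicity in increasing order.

Characteristic polynomial: p(t) = t^3 - 5t^2 + 6t = t(t - 3)(t - 2).
Roots (with multiplicity): 0, 2, 3.

0, 2, 3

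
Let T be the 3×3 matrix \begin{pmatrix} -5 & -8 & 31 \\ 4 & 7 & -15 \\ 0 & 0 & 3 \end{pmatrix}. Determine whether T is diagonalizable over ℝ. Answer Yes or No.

Characteristic polynomial: p(λ) = λ^3 - 5λ^2 + 3λ + 9 = (λ - 3)^2(λ + 1).
λ = 3 has algebraic multiplicity 2; rank(T − 3I) = 2, so geometric multiplicity = 1.
Geometric multiplicity < algebraic multiplicity, so T is not diagonalizable.

No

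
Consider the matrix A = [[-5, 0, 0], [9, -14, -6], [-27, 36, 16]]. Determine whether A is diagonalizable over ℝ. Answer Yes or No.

Yes

Characteristic polynomial: p(t) = t^3 + 3t^2 - 18t - 40 = (t - 4)(t + 2)(t + 5).
All 3 eigenvalues are distinct, so A is diagonalizable.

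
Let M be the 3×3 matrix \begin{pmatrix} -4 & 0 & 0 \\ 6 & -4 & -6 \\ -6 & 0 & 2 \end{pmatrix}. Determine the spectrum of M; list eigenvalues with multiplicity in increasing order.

-4, -4, 2

Characteristic polynomial: p(λ) = λ^3 + 6λ^2 - 32 = (λ - 2)(λ + 4)^2.
Roots (with multiplicity): -4, -4, 2.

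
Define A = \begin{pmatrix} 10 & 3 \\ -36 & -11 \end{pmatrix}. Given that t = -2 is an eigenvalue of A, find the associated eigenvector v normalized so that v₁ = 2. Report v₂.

A + 2I = [[12, 3], [-36, -9]].
Solving (A + 2I)v = 0 gives the eigenspace spanned by (2, -8).
With v₁ = 2, v = (2, -8), so v₂ = -8.

-8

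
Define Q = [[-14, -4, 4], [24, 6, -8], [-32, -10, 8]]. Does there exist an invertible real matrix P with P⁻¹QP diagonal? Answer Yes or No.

Characteristic polynomial: p(s) = s^3 - 4s = s(s - 2)(s + 2).
All 3 eigenvalues are distinct, so Q is diagonalizable.

Yes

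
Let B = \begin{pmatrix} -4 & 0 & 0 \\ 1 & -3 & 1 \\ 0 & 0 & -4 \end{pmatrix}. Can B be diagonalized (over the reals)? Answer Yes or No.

Characteristic polynomial: p(t) = t^3 + 11t^2 + 40t + 48 = (t + 3)(t + 4)^2.
t = -4 has algebraic multiplicity 2; rank(B + 4I) = 1, so geometric multiplicity = 2.
Every eigenvalue has geometric = algebraic multiplicity, so B is diagonalizable.

Yes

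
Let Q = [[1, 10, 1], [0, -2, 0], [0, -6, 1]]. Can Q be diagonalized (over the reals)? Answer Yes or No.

No

Characteristic polynomial: p(t) = t^3 - 3t + 2 = (t - 1)^2(t + 2).
t = 1 has algebraic multiplicity 2; rank(Q − 1I) = 2, so geometric multiplicity = 1.
Geometric multiplicity < algebraic multiplicity, so Q is not diagonalizable.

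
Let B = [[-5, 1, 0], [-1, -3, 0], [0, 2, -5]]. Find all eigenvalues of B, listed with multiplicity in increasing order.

-5, -4, -4

Characteristic polynomial: p(μ) = μ^3 + 13μ^2 + 56μ + 80 = (μ + 4)^2(μ + 5).
Roots (with multiplicity): -5, -4, -4.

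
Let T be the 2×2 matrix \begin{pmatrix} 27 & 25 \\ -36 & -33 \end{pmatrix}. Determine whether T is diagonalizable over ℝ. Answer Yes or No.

Characteristic polynomial: p(μ) = μ^2 + 6μ + 9 = (μ + 3)^2.
μ = -3 has algebraic multiplicity 2; rank(T + 3I) = 1, so geometric multiplicity = 1.
Geometric multiplicity < algebraic multiplicity, so T is not diagonalizable.

No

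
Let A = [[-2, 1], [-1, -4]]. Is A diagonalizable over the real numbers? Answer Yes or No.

No

Characteristic polynomial: p(s) = s^2 + 6s + 9 = (s + 3)^2.
s = -3 has algebraic multiplicity 2; rank(A + 3I) = 1, so geometric multiplicity = 1.
Geometric multiplicity < algebraic multiplicity, so A is not diagonalizable.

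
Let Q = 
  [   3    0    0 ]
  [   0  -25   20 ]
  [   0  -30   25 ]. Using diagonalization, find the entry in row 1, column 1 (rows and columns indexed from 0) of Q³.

-625

Characteristic polynomial: r^3 - 3r^2 - 25r + 75 = (r - 5)(r - 3)(r + 5), so the eigenvalues are -5, 3, 5.
r=-5: eigenvector (0, 1, 1).
r=3: eigenvector (1, 0, 0).
r=5: eigenvector (0, 2, 3).
P = [[0, 1, 0], [1, 0, 2], [1, 0, 3]], D = diag(-5, 3, 5), P⁻¹ = [[0, 3, -2], [1, 0, 0], [0, -1, 1]].
Q³ = P·diag(-125, 27, 125)·P⁻¹ = [[27, 0, 0], [0, -625, 500], [0, -750, 625]].
The requested entry is -625.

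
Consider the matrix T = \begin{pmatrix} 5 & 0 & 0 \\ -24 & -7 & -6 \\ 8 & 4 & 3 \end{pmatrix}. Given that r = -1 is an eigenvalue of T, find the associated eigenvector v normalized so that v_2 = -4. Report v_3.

T + 1I = [[6, 0, 0], [-24, -6, -6], [8, 4, 4]].
Solving (T + 1I)v = 0 gives the eigenspace spanned by (0, -4, 4).
With v_2 = -4, v = (0, -4, 4), so v_3 = 4.

4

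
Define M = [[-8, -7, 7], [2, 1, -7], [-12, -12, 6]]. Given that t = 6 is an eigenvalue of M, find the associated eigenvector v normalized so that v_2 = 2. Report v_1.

-2

M − 6I = [[-14, -7, 7], [2, -5, -7], [-12, -12, 0]].
Solving (M − 6I)v = 0 gives the eigenspace spanned by (-2, 2, -2).
With v_2 = 2, v = (-2, 2, -2), so v_1 = -2.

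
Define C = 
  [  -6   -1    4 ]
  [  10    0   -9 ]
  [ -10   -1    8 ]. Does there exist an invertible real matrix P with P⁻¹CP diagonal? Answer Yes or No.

Characteristic polynomial: p(μ) = μ^3 - 2μ^2 - 7μ - 4 = (μ - 4)(μ + 1)^2.
μ = -1 has algebraic multiplicity 2; rank(C + 1I) = 2, so geometric multiplicity = 1.
Geometric multiplicity < algebraic multiplicity, so C is not diagonalizable.

No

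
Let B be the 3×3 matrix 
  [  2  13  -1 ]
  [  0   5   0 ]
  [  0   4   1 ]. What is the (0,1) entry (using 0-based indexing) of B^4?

Characteristic polynomial: r^3 - 8r^2 + 17r - 10 = (r - 5)(r - 2)(r - 1), so the eigenvalues are 1, 2, 5.
r=2: eigenvector (1, 0, 0).
r=5: eigenvector (4, 1, 1).
r=1: eigenvector (1, 0, 1).
P = [[1, 4, 1], [0, 1, 0], [0, 1, 1]], D = diag(2, 5, 1), P⁻¹ = [[1, -3, -1], [0, 1, 0], [0, -1, 1]].
B⁴ = P·diag(16, 625, 1)·P⁻¹ = [[16, 2451, -15], [0, 625, 0], [0, 624, 1]].
The requested entry is 2451.

2451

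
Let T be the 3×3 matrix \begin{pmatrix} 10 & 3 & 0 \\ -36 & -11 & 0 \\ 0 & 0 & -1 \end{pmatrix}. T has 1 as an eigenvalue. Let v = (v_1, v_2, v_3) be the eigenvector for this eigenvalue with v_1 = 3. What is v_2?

-9

T − 1I = [[9, 3, 0], [-36, -12, 0], [0, 0, -2]].
Solving (T − 1I)v = 0 gives the eigenspace spanned by (3, -9, 0).
With v_1 = 3, v = (3, -9, 0), so v_2 = -9.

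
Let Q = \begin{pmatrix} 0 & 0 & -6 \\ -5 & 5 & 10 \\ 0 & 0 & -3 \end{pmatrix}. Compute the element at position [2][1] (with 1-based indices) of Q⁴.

Characteristic polynomial: r^3 - 2r^2 - 15r = r(r - 5)(r + 3), so the eigenvalues are -3, 0, 5.
r=0: eigenvector (1, 1, 0).
r=5: eigenvector (0, 1, 0).
r=-3: eigenvector (2, 0, 1).
P = [[1, 0, 2], [1, 1, 0], [0, 0, 1]], D = diag(0, 5, -3), P⁻¹ = [[1, 0, -2], [-1, 1, 2], [0, 0, 1]].
Q⁴ = P·diag(0, 625, 81)·P⁻¹ = [[0, 0, 162], [-625, 625, 1250], [0, 0, 81]].
The requested entry is -625.

-625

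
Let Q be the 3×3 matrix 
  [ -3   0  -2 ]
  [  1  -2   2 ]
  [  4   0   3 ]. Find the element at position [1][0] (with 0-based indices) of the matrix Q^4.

15

Characteristic polynomial: s^3 + 2s^2 - s - 2 = (s - 1)(s + 1)(s + 2), so the eigenvalues are -2, -1, 1.
s=-2: eigenvector (0, 1, 0).
s=1: eigenvector (-1, 1, 2).
s=-1: eigenvector (-1, 1, 1).
P = [[0, -1, -1], [1, 1, 1], [0, 2, 1]], D = diag(-2, 1, -1), P⁻¹ = [[1, 1, 0], [1, 0, 1], [-2, 0, -1]].
Q⁴ = P·diag(16, 1, 1)·P⁻¹ = [[1, 0, 0], [15, 16, 0], [0, 0, 1]].
The requested entry is 15.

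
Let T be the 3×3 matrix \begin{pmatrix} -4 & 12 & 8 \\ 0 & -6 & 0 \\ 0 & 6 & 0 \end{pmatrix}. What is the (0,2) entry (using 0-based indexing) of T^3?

128

Characteristic polynomial: s^3 + 10s^2 + 24s = s(s + 4)(s + 6), so the eigenvalues are -6, -4, 0.
s=-4: eigenvector (1, 0, 0).
s=0: eigenvector (2, 0, 1).
s=-6: eigenvector (-2, 1, -1).
P = [[1, 2, -2], [0, 0, 1], [0, 1, -1]], D = diag(-4, 0, -6), P⁻¹ = [[1, 0, -2], [0, 1, 1], [0, 1, 0]].
T³ = P·diag(-64, 0, -216)·P⁻¹ = [[-64, 432, 128], [0, -216, 0], [0, 216, 0]].
The requested entry is 128.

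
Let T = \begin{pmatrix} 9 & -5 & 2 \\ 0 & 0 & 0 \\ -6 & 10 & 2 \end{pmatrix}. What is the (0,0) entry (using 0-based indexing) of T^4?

3309

Characteristic polynomial: μ^3 - 11μ^2 + 30μ = μ(μ - 6)(μ - 5), so the eigenvalues are 0, 5, 6.
μ=5: eigenvector (1, 0, -2).
μ=0: eigenvector (1, 1, -2).
μ=6: eigenvector (2, 0, -3).
P = [[1, 1, 2], [0, 1, 0], [-2, -2, -3]], D = diag(5, 0, 6), P⁻¹ = [[-3, -1, -2], [0, 1, 0], [2, 0, 1]].
T⁴ = P·diag(625, 0, 1296)·P⁻¹ = [[3309, -625, 1342], [0, 0, 0], [-4026, 1250, -1388]].
The requested entry is 3309.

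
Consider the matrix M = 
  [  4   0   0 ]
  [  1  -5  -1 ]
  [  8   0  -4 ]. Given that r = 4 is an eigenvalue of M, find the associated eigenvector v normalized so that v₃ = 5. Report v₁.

M − 4I = [[0, 0, 0], [1, -9, -1], [8, 0, -8]].
Solving (M − 4I)v = 0 gives the eigenspace spanned by (5, 0, 5).
With v₃ = 5, v = (5, 0, 5), so v₁ = 5.

5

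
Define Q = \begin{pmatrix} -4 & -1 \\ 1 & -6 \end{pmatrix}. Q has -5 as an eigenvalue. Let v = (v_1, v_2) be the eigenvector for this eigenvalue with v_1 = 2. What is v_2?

Q + 5I = [[1, -1], [1, -1]].
Solving (Q + 5I)v = 0 gives the eigenspace spanned by (2, 2).
With v_1 = 2, v = (2, 2), so v_2 = 2.

2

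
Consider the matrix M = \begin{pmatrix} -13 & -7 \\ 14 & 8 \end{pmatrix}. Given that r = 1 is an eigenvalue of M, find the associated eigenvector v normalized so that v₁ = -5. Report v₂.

10

M − 1I = [[-14, -7], [14, 7]].
Solving (M − 1I)v = 0 gives the eigenspace spanned by (-5, 10).
With v₁ = -5, v = (-5, 10), so v₂ = 10.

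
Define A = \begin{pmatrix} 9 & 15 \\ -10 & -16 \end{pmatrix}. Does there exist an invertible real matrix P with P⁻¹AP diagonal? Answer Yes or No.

Characteristic polynomial: p(μ) = μ^2 + 7μ + 6 = (μ + 1)(μ + 6).
All 2 eigenvalues are distinct, so A is diagonalizable.

Yes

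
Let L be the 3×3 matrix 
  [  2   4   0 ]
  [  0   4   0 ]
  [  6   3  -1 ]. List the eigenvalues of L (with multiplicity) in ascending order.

-1, 2, 4

Characteristic polynomial: p(μ) = μ^3 - 5μ^2 + 2μ + 8 = (μ - 4)(μ - 2)(μ + 1).
Roots (with multiplicity): -1, 2, 4.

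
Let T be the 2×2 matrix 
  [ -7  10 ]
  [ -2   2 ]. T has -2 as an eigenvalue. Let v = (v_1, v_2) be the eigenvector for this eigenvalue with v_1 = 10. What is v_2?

5

T + 2I = [[-5, 10], [-2, 4]].
Solving (T + 2I)v = 0 gives the eigenspace spanned by (10, 5).
With v_1 = 10, v = (10, 5), so v_2 = 5.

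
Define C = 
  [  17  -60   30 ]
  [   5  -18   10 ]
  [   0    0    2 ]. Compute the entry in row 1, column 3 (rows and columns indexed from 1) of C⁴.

-390

Characteristic polynomial: μ^3 - μ^2 - 8μ + 12 = (μ - 2)^2(μ + 3), so the eigenvalues are -3, 2, 2.
μ=-3: eigenvector (3, 1, 0).
μ=2: eigenvector (-4, -1, 0).
μ=2: eigenvector (2, 1, 1).
P = [[3, -4, 2], [1, -1, 1], [0, 0, 1]], D = diag(-3, 2, 2), P⁻¹ = [[-1, 4, -2], [-1, 3, -1], [0, 0, 1]].
C⁴ = P·diag(81, 16, 16)·P⁻¹ = [[-179, 780, -390], [-65, 276, -130], [0, 0, 16]].
The requested entry is -390.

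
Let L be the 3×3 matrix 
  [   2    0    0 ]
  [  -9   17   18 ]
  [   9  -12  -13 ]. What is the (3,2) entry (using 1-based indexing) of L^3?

-252

Characteristic polynomial: s^3 - 6s^2 + 3s + 10 = (s - 5)(s - 2)(s + 1), so the eigenvalues are -1, 2, 5.
s=2: eigenvector (1, -3, 3).
s=5: eigenvector (0, 3, -2).
s=-1: eigenvector (0, -1, 1).
P = [[1, 0, 0], [-3, 3, -1], [3, -2, 1]], D = diag(2, 5, -1), P⁻¹ = [[1, 0, 0], [0, 1, 1], [-3, 2, 3]].
L³ = P·diag(8, 125, -1)·P⁻¹ = [[8, 0, 0], [-27, 377, 378], [27, -252, -253]].
The requested entry is -252.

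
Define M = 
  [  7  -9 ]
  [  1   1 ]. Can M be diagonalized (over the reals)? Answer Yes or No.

No

Characteristic polynomial: p(μ) = μ^2 - 8μ + 16 = (μ - 4)^2.
μ = 4 has algebraic multiplicity 2; rank(M − 4I) = 1, so geometric multiplicity = 1.
Geometric multiplicity < algebraic multiplicity, so M is not diagonalizable.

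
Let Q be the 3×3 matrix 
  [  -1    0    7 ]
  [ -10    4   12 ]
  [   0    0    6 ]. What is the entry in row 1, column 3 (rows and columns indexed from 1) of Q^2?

Characteristic polynomial: r^3 - 9r^2 + 14r + 24 = (r - 6)(r - 4)(r + 1), so the eigenvalues are -1, 4, 6.
r=-1: eigenvector (1, 2, 0).
r=4: eigenvector (0, 1, 0).
r=6: eigenvector (1, 1, 1).
P = [[1, 0, 1], [2, 1, 1], [0, 0, 1]], D = diag(-1, 4, 6), P⁻¹ = [[1, 0, -1], [-2, 1, 1], [0, 0, 1]].
Q² = P·diag(1, 16, 36)·P⁻¹ = [[1, 0, 35], [-30, 16, 50], [0, 0, 36]].
The requested entry is 35.

35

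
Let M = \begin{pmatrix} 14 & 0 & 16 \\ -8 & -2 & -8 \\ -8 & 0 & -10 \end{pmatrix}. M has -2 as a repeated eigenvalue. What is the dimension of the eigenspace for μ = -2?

2

M + 2I = [[16, 0, 16], [-8, 0, -8], [-8, 0, -8]].
This matrix has rank 1, so its null space has dimension 3 − 1 = 2.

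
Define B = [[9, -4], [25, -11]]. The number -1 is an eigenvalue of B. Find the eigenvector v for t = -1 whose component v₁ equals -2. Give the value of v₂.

-5

B + 1I = [[10, -4], [25, -10]].
Solving (B + 1I)v = 0 gives the eigenspace spanned by (-2, -5).
With v₁ = -2, v = (-2, -5), so v₂ = -5.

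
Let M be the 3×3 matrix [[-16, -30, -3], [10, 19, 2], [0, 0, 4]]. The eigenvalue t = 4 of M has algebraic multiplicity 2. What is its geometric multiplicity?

1

M − 4I = [[-20, -30, -3], [10, 15, 2], [0, 0, 0]].
This matrix has rank 2, so its null space has dimension 3 − 2 = 1.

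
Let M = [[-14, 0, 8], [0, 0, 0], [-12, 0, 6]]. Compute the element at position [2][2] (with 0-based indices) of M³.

Characteristic polynomial: t^3 + 8t^2 + 12t = t(t + 2)(t + 6), so the eigenvalues are -6, -2, 0.
t=-6: eigenvector (1, 0, 1).
t=0: eigenvector (0, 1, 0).
t=-2: eigenvector (2, 0, 3).
P = [[1, 0, 2], [0, 1, 0], [1, 0, 3]], D = diag(-6, 0, -2), P⁻¹ = [[3, 0, -2], [0, 1, 0], [-1, 0, 1]].
M³ = P·diag(-216, 0, -8)·P⁻¹ = [[-632, 0, 416], [0, 0, 0], [-624, 0, 408]].
The requested entry is 408.

408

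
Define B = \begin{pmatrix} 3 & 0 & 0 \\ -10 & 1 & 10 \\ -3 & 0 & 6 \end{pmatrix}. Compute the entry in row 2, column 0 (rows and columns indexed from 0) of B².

Characteristic polynomial: r^3 - 10r^2 + 27r - 18 = (r - 6)(r - 3)(r - 1), so the eigenvalues are 1, 3, 6.
r=3: eigenvector (1, 0, 1).
r=1: eigenvector (0, 1, 0).
r=6: eigenvector (0, 2, 1).
P = [[1, 0, 0], [0, 1, 2], [1, 0, 1]], D = diag(3, 1, 6), P⁻¹ = [[1, 0, 0], [2, 1, -2], [-1, 0, 1]].
B² = P·diag(9, 1, 36)·P⁻¹ = [[9, 0, 0], [-70, 1, 70], [-27, 0, 36]].
The requested entry is -27.

-27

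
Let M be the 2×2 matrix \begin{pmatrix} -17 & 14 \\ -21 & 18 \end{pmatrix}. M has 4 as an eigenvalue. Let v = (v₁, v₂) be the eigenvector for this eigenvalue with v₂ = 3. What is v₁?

2

M − 4I = [[-21, 14], [-21, 14]].
Solving (M − 4I)v = 0 gives the eigenspace spanned by (2, 3).
With v₂ = 3, v = (2, 3), so v₁ = 2.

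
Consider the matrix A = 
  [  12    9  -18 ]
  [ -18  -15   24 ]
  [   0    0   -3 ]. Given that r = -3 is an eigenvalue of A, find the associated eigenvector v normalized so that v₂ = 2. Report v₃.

1

A + 3I = [[15, 9, -18], [-18, -12, 24], [0, 0, 0]].
Solving (A + 3I)v = 0 gives the eigenspace spanned by (0, 2, 1).
With v₂ = 2, v = (0, 2, 1), so v₃ = 1.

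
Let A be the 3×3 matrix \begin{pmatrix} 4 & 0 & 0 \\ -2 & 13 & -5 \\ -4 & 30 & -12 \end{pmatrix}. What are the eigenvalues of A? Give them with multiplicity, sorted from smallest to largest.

-2, 3, 4

Characteristic polynomial: p(t) = t^3 - 5t^2 - 2t + 24 = (t - 4)(t - 3)(t + 2).
Roots (with multiplicity): -2, 3, 4.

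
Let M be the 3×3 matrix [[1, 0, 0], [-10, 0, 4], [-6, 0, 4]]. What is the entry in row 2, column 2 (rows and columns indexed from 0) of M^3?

64

Characteristic polynomial: s^3 - 5s^2 + 4s = s(s - 4)(s - 1), so the eigenvalues are 0, 1, 4.
s=1: eigenvector (1, -2, 2).
s=0: eigenvector (0, 1, 0).
s=4: eigenvector (0, 1, 1).
P = [[1, 0, 0], [-2, 1, 1], [2, 0, 1]], D = diag(1, 0, 4), P⁻¹ = [[1, 0, 0], [4, 1, -1], [-2, 0, 1]].
M³ = P·diag(1, 0, 64)·P⁻¹ = [[1, 0, 0], [-130, 0, 64], [-126, 0, 64]].
The requested entry is 64.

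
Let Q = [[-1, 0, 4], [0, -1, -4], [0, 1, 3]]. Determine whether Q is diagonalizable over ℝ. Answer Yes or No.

Characteristic polynomial: p(μ) = μ^3 - μ^2 - μ + 1 = (μ - 1)^2(μ + 1).
μ = 1 has algebraic multiplicity 2; rank(Q − 1I) = 2, so geometric multiplicity = 1.
Geometric multiplicity < algebraic multiplicity, so Q is not diagonalizable.

No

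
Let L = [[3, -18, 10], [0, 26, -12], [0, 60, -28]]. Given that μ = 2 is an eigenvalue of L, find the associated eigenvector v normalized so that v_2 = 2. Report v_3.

4

L − 2I = [[1, -18, 10], [0, 24, -12], [0, 60, -30]].
Solving (L − 2I)v = 0 gives the eigenspace spanned by (-4, 2, 4).
With v_2 = 2, v = (-4, 2, 4), so v_3 = 4.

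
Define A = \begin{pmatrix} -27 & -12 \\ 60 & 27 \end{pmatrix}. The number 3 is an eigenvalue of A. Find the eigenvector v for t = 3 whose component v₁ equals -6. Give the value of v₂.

A − 3I = [[-30, -12], [60, 24]].
Solving (A − 3I)v = 0 gives the eigenspace spanned by (-6, 15).
With v₁ = -6, v = (-6, 15), so v₂ = 15.

15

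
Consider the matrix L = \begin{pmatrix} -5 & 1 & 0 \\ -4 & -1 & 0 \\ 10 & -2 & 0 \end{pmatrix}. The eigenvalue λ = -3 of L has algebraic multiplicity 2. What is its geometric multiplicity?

L + 3I = [[-2, 1, 0], [-4, 2, 0], [10, -2, 3]].
This matrix has rank 2, so its null space has dimension 3 − 2 = 1.

1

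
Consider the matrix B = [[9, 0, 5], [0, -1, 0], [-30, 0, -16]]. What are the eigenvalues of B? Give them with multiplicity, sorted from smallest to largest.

-6, -1, -1

Characteristic polynomial: p(μ) = μ^3 + 8μ^2 + 13μ + 6 = (μ + 1)^2(μ + 6).
Roots (with multiplicity): -6, -1, -1.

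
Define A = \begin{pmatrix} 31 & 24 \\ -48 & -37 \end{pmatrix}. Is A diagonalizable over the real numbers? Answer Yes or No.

Characteristic polynomial: p(s) = s^2 + 6s + 5 = (s + 1)(s + 5).
All 2 eigenvalues are distinct, so A is diagonalizable.

Yes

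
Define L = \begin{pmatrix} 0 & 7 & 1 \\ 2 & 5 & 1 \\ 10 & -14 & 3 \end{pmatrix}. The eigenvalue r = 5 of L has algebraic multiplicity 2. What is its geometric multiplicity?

L − 5I = [[-5, 7, 1], [2, 0, 1], [10, -14, -2]].
This matrix has rank 2, so its null space has dimension 3 − 2 = 1.

1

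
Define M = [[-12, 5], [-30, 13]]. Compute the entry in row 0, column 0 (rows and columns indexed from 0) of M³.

Characteristic polynomial: r^2 - r - 6 = (r - 3)(r + 2), so the eigenvalues are -2, 3.
r=-2: eigenvector (1, 2).
r=3: eigenvector (1, 3).
P = [[1, 1], [2, 3]], D = diag(-2, 3), P⁻¹ = [[3, -1], [-2, 1]].
M³ = P·diag(-8, 27)·P⁻¹ = [[-78, 35], [-210, 97]].
The requested entry is -78.

-78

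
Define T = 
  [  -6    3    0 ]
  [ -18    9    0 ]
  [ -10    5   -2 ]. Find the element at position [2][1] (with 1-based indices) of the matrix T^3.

Characteristic polynomial: λ^3 - λ^2 - 6λ = λ(λ - 3)(λ + 2), so the eigenvalues are -2, 0, 3.
λ=0: eigenvector (1, 2, 0).
λ=3: eigenvector (1, 3, 1).
λ=-2: eigenvector (0, 0, 1).
P = [[1, 1, 0], [2, 3, 0], [0, 1, 1]], D = diag(0, 3, -2), P⁻¹ = [[3, -1, 0], [-2, 1, 0], [2, -1, 1]].
T³ = P·diag(0, 27, -8)·P⁻¹ = [[-54, 27, 0], [-162, 81, 0], [-70, 35, -8]].
The requested entry is -162.

-162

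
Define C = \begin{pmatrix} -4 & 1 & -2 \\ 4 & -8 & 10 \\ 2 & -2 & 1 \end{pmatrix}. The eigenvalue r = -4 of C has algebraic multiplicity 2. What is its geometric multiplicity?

C + 4I = [[0, 1, -2], [4, -4, 10], [2, -2, 5]].
This matrix has rank 2, so its null space has dimension 3 − 2 = 1.

1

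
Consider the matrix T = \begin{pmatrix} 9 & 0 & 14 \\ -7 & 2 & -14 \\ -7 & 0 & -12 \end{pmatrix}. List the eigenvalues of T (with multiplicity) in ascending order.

-5, 2, 2

Characteristic polynomial: p(r) = r^3 + r^2 - 16r + 20 = (r - 2)^2(r + 5).
Roots (with multiplicity): -5, 2, 2.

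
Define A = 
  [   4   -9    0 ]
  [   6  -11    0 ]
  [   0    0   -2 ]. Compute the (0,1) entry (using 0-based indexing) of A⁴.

1827

Characteristic polynomial: λ^3 + 9λ^2 + 24λ + 20 = (λ + 2)^2(λ + 5), so the eigenvalues are -5, -2, -2.
λ=-5: eigenvector (1, 1, 0).
λ=-2: eigenvector (3, 2, 0).
λ=-2: eigenvector (0, 0, 1).
P = [[1, 3, 0], [1, 2, 0], [0, 0, 1]], D = diag(-5, -2, -2), P⁻¹ = [[-2, 3, 0], [1, -1, 0], [0, 0, 1]].
A⁴ = P·diag(625, 16, 16)·P⁻¹ = [[-1202, 1827, 0], [-1218, 1843, 0], [0, 0, 16]].
The requested entry is 1827.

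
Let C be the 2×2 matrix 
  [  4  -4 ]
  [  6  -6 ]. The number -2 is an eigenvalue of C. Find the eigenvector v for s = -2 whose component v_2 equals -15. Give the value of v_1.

C + 2I = [[6, -4], [6, -4]].
Solving (C + 2I)v = 0 gives the eigenspace spanned by (-10, -15).
With v_2 = -15, v = (-10, -15), so v_1 = -10.

-10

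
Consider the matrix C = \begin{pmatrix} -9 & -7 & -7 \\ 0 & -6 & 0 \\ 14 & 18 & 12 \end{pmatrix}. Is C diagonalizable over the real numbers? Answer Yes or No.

Characteristic polynomial: p(r) = r^3 + 3r^2 - 28r - 60 = (r - 5)(r + 2)(r + 6).
All 3 eigenvalues are distinct, so C is diagonalizable.

Yes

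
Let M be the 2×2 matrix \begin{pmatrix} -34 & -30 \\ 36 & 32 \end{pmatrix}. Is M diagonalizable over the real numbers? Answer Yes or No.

Characteristic polynomial: p(t) = t^2 + 2t - 8 = (t - 2)(t + 4).
All 2 eigenvalues are distinct, so M is diagonalizable.

Yes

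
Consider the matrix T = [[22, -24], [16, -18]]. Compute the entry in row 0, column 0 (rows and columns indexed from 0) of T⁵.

Characteristic polynomial: r^2 - 4r - 12 = (r - 6)(r + 2), so the eigenvalues are -2, 6.
r=6: eigenvector (3, 2).
r=-2: eigenvector (1, 1).
P = [[3, 1], [2, 1]], D = diag(6, -2), P⁻¹ = [[1, -1], [-2, 3]].
T⁵ = P·diag(7776, -32)·P⁻¹ = [[23392, -23424], [15616, -15648]].
The requested entry is 23392.

23392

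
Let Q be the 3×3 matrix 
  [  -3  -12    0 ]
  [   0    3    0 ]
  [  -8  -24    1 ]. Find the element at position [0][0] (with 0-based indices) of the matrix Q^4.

Characteristic polynomial: s^3 - s^2 - 9s + 9 = (s - 3)(s - 1)(s + 3), so the eigenvalues are -3, 1, 3.
s=-3: eigenvector (1, 0, 2).
s=3: eigenvector (-2, 1, -4).
s=1: eigenvector (0, 0, 1).
P = [[1, -2, 0], [0, 1, 0], [2, -4, 1]], D = diag(-3, 3, 1), P⁻¹ = [[1, 2, 0], [0, 1, 0], [-2, 0, 1]].
Q⁴ = P·diag(81, 81, 1)·P⁻¹ = [[81, 0, 0], [0, 81, 0], [160, 0, 1]].
The requested entry is 81.

81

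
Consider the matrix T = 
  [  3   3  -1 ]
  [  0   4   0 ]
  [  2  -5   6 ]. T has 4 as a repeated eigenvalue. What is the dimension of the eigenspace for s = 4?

T − 4I = [[-1, 3, -1], [0, 0, 0], [2, -5, 2]].
This matrix has rank 2, so its null space has dimension 3 − 2 = 1.

1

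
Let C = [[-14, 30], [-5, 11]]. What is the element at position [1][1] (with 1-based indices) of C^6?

12286

Characteristic polynomial: μ^2 + 3μ - 4 = (μ - 1)(μ + 4), so the eigenvalues are -4, 1.
μ=1: eigenvector (2, 1).
μ=-4: eigenvector (3, 1).
P = [[2, 3], [1, 1]], D = diag(1, -4), P⁻¹ = [[-1, 3], [1, -2]].
C⁶ = P·diag(1, 4096)·P⁻¹ = [[12286, -24570], [4095, -8189]].
The requested entry is 12286.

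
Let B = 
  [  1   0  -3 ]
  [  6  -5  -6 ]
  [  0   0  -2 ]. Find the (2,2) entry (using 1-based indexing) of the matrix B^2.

Characteristic polynomial: t^3 + 6t^2 + 3t - 10 = (t - 1)(t + 2)(t + 5), so the eigenvalues are -5, -2, 1.
t=1: eigenvector (1, 1, 0).
t=-5: eigenvector (0, 1, 0).
t=-2: eigenvector (1, 0, 1).
P = [[1, 0, 1], [1, 1, 0], [0, 0, 1]], D = diag(1, -5, -2), P⁻¹ = [[1, 0, -1], [-1, 1, 1], [0, 0, 1]].
B² = P·diag(1, 25, 4)·P⁻¹ = [[1, 0, 3], [-24, 25, 24], [0, 0, 4]].
The requested entry is 25.

25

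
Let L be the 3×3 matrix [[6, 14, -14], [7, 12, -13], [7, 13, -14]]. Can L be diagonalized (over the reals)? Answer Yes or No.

No

Characteristic polynomial: p(s) = s^3 - 4s^2 - 11s - 6 = (s - 6)(s + 1)^2.
s = -1 has algebraic multiplicity 2; rank(L + 1I) = 2, so geometric multiplicity = 1.
Geometric multiplicity < algebraic multiplicity, so L is not diagonalizable.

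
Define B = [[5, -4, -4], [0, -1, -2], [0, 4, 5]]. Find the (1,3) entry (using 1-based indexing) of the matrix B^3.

-196

Characteristic polynomial: μ^3 - 9μ^2 + 23μ - 15 = (μ - 5)(μ - 3)(μ - 1), so the eigenvalues are 1, 3, 5.
μ=5: eigenvector (1, 0, 0).
μ=3: eigenvector (-2, 1, -2).
μ=1: eigenvector (0, 1, -1).
P = [[1, -2, 0], [0, 1, 1], [0, -2, -1]], D = diag(5, 3, 1), P⁻¹ = [[1, -2, -2], [0, -1, -1], [0, 2, 1]].
B³ = P·diag(125, 27, 1)·P⁻¹ = [[125, -196, -196], [0, -25, -26], [0, 52, 53]].
The requested entry is -196.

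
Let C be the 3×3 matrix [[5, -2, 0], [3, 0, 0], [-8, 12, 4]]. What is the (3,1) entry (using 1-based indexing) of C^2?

-36

Characteristic polynomial: μ^3 - 9μ^2 + 26μ - 24 = (μ - 4)(μ - 3)(μ - 2), so the eigenvalues are 2, 3, 4.
μ=3: eigenvector (1, 1, -4).
μ=4: eigenvector (0, 0, 1).
μ=2: eigenvector (2, 3, -10).
P = [[1, 0, 2], [1, 0, 3], [-4, 1, -10]], D = diag(3, 4, 2), P⁻¹ = [[3, -2, 0], [2, 2, 1], [-1, 1, 0]].
C² = P·diag(9, 16, 4)·P⁻¹ = [[19, -10, 0], [15, -6, 0], [-36, 64, 16]].
The requested entry is -36.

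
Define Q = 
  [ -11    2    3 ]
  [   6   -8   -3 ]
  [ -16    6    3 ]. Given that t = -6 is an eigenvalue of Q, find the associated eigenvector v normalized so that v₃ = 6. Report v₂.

Q + 6I = [[-5, 2, 3], [6, -2, -3], [-16, 6, 9]].
Solving (Q + 6I)v = 0 gives the eigenspace spanned by (0, -9, 6).
With v₃ = 6, v = (0, -9, 6), so v₂ = -9.

-9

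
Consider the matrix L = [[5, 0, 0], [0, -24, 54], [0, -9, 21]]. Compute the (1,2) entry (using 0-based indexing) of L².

-162

Characteristic polynomial: λ^3 - 2λ^2 - 33λ + 90 = (λ - 5)(λ - 3)(λ + 6), so the eigenvalues are -6, 3, 5.
λ=5: eigenvector (1, 0, 0).
λ=-6: eigenvector (0, 3, 1).
λ=3: eigenvector (0, 2, 1).
P = [[1, 0, 0], [0, 3, 2], [0, 1, 1]], D = diag(5, -6, 3), P⁻¹ = [[1, 0, 0], [0, 1, -2], [0, -1, 3]].
L² = P·diag(25, 36, 9)·P⁻¹ = [[25, 0, 0], [0, 90, -162], [0, 27, -45]].
The requested entry is -162.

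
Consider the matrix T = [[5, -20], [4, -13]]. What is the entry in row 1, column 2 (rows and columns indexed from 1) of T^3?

-980

Characteristic polynomial: μ^2 + 8μ + 15 = (μ + 3)(μ + 5), so the eigenvalues are -5, -3.
μ=-3: eigenvector (5, 2).
μ=-5: eigenvector (2, 1).
P = [[5, 2], [2, 1]], D = diag(-3, -5), P⁻¹ = [[1, -2], [-2, 5]].
T³ = P·diag(-27, -125)·P⁻¹ = [[365, -980], [196, -517]].
The requested entry is -980.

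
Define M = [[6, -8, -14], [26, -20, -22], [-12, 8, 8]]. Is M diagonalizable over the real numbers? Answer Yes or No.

Yes

Characteristic polynomial: p(λ) = λ^3 + 6λ^2 - 16λ - 96 = (λ - 4)(λ + 4)(λ + 6).
All 3 eigenvalues are distinct, so M is diagonalizable.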